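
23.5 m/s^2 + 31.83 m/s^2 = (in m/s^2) 55.33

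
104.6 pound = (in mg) 4.745e+07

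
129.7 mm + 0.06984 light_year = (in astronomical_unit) 4417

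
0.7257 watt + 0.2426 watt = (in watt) 0.9683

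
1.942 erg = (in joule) 1.942e-07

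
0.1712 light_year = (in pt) 4.591e+18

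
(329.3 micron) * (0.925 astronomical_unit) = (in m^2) 4.557e+07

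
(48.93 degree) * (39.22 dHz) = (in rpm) 31.98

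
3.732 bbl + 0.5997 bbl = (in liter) 688.7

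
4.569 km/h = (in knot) 2.467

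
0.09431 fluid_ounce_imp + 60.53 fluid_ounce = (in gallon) 0.4736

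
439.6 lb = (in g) 1.994e+05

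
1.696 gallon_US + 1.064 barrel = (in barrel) 1.104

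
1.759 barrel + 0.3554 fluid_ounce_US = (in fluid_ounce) 9457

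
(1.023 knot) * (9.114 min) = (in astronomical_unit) 1.924e-09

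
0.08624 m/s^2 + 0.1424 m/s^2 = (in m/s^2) 0.2286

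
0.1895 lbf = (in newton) 0.8429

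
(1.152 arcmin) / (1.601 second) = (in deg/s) 0.01199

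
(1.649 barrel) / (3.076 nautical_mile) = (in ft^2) 0.0004954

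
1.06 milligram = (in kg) 1.06e-06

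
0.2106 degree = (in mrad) 3.676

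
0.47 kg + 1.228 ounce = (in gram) 504.8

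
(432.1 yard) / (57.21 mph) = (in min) 0.2575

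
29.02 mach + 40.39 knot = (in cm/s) 9.902e+05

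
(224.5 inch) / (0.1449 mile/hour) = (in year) 2.791e-06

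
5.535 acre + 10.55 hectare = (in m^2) 1.279e+05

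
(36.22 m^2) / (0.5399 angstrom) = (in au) 4.484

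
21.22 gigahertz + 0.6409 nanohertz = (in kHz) 2.122e+07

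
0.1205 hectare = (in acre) 0.2978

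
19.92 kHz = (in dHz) 1.992e+05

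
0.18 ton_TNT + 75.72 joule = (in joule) 7.531e+08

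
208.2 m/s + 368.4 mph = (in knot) 724.8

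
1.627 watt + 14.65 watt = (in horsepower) 0.02183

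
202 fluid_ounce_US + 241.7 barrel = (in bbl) 241.7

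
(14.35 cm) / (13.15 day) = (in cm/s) 1.263e-05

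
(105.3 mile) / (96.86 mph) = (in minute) 65.23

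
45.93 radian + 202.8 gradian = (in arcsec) 1.013e+07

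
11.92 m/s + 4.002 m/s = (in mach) 0.04676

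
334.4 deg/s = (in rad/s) 5.836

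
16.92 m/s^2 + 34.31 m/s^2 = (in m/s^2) 51.23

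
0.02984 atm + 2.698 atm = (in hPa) 2764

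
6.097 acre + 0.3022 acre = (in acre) 6.399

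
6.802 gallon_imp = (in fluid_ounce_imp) 1088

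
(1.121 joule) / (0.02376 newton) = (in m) 47.18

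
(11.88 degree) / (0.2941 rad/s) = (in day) 8.16e-06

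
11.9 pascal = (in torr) 0.08926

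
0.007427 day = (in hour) 0.1782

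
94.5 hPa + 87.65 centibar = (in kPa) 97.1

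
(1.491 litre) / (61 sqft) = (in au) 1.759e-15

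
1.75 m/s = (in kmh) 6.3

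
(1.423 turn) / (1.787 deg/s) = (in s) 286.7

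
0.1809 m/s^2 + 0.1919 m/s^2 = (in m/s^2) 0.3728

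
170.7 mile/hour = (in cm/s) 7631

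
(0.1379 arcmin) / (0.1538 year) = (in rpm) 7.898e-11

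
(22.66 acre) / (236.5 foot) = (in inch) 5.008e+04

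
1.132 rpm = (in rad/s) 0.1185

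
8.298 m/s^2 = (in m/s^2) 8.298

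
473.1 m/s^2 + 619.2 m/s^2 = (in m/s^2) 1092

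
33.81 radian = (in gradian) 2152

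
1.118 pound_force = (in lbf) 1.118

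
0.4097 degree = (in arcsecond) 1475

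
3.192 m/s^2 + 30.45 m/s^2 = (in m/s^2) 33.64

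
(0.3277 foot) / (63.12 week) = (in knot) 5.086e-09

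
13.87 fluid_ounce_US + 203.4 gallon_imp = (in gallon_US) 244.4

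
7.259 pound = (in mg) 3.293e+06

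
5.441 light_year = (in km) 5.148e+13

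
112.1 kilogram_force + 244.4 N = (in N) 1344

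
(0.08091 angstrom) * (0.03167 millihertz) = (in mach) 7.525e-19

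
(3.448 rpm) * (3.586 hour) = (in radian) 4661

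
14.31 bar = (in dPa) 1.431e+07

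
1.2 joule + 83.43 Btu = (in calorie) 2.104e+04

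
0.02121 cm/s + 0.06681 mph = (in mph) 0.06728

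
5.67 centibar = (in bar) 0.0567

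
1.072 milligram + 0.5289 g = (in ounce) 0.01869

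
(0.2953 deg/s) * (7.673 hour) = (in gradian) 9063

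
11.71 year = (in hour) 1.026e+05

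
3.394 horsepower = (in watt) 2531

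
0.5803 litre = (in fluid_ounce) 19.62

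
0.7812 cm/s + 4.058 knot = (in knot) 4.073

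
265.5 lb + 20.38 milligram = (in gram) 1.204e+05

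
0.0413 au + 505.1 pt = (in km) 6.178e+06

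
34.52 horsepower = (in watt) 2.574e+04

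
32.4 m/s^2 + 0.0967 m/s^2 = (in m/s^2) 32.5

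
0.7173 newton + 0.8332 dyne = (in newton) 0.7173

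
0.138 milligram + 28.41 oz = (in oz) 28.41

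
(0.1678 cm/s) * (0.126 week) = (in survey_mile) 0.07946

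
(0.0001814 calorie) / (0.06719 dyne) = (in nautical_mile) 0.6099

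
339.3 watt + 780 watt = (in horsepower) 1.501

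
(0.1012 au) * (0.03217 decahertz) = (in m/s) 4.87e+09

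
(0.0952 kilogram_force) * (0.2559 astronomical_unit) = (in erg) 3.574e+17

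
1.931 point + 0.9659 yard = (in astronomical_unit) 5.909e-12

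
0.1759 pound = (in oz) 2.814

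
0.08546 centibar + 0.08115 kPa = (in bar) 0.001666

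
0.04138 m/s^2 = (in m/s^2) 0.04138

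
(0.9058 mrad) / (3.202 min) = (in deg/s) 0.0002701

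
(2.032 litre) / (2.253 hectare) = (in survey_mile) 5.604e-11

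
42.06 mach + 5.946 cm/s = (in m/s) 1.432e+04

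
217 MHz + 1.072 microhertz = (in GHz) 0.217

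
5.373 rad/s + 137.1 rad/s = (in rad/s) 142.5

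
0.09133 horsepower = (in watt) 68.1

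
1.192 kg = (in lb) 2.628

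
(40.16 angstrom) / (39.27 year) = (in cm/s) 3.243e-16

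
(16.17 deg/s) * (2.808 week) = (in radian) 4.793e+05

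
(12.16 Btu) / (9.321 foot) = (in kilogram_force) 460.5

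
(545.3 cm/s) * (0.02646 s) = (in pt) 409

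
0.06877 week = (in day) 0.4814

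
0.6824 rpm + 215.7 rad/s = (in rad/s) 215.8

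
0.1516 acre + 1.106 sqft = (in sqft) 6605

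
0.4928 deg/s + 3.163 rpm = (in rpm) 3.245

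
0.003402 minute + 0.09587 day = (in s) 8283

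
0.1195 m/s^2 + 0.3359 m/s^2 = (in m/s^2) 0.4554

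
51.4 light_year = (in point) 1.378e+21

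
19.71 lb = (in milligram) 8.94e+06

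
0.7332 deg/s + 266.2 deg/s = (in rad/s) 4.659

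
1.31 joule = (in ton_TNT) 3.131e-10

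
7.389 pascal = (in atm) 7.292e-05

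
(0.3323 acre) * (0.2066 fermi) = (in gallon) 7.339e-11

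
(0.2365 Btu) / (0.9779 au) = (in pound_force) 3.834e-10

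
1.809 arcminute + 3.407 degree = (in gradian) 3.819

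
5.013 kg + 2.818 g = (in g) 5016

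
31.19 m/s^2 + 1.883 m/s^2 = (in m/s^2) 33.07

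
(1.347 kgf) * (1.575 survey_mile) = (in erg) 3.348e+11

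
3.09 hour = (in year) 0.0003527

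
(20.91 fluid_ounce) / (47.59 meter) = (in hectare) 1.299e-09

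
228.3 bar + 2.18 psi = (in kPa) 2.285e+04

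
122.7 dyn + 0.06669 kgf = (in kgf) 0.06682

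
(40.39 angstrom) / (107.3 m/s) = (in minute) 6.274e-13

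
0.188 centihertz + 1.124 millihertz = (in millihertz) 3.004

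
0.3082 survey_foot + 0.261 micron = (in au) 6.279e-13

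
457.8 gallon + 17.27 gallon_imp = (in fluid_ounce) 6.125e+04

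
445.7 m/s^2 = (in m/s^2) 445.7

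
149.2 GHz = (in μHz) 1.492e+17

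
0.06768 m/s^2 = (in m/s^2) 0.06768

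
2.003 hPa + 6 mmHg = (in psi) 0.1451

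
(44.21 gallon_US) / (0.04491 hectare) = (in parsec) 1.208e-20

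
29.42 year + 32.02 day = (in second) 9.306e+08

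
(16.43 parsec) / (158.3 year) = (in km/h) 3.656e+08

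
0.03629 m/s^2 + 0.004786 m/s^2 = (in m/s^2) 0.04108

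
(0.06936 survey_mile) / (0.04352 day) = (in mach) 8.718e-05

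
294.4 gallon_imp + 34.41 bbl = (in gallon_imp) 1498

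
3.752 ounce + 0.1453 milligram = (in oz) 3.752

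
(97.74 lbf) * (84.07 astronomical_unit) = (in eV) 3.413e+34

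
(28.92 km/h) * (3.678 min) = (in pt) 5.025e+06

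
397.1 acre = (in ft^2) 1.73e+07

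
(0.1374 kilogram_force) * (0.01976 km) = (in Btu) 0.02524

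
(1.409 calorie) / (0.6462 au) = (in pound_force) 1.371e-11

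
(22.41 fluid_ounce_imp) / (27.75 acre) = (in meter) 5.67e-09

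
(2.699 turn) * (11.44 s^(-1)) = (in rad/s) 194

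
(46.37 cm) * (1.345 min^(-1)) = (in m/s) 0.01039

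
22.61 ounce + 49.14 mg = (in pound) 1.413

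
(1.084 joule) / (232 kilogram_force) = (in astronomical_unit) 3.185e-15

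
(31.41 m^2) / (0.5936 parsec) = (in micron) 1.715e-09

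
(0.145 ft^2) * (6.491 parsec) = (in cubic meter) 2.698e+15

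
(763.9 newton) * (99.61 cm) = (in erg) 7.609e+09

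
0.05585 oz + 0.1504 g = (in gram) 1.734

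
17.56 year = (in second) 5.538e+08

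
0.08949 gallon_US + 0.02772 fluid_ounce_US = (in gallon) 0.08971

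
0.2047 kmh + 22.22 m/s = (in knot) 43.3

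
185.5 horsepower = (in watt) 1.383e+05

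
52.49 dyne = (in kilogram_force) 5.352e-05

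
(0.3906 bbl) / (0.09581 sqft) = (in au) 4.664e-11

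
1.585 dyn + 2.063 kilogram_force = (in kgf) 2.063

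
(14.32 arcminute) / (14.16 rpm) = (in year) 8.908e-11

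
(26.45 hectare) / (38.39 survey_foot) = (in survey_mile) 14.05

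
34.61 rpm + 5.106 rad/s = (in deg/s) 500.2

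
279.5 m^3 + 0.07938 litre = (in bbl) 1758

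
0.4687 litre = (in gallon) 0.1238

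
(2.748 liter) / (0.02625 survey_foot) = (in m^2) 0.3435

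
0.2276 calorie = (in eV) 5.944e+18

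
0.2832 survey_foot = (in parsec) 2.797e-18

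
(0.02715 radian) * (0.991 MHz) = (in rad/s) 2.691e+04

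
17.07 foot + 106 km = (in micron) 1.06e+11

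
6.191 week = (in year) 0.1187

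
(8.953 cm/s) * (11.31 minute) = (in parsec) 1.969e-15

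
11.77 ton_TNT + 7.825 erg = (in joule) 4.925e+10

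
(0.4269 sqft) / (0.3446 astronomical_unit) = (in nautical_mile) 4.154e-16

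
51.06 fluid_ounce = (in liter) 1.51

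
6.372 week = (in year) 0.1222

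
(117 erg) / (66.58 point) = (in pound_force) 0.000112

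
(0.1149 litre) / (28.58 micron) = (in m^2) 4.02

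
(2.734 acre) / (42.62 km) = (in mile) 0.0001613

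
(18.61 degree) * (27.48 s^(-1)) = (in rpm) 85.23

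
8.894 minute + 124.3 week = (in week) 124.3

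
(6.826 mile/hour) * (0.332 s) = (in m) 1.013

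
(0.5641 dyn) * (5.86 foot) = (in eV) 6.289e+13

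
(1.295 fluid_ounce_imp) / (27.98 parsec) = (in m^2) 4.262e-23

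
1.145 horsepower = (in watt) 853.8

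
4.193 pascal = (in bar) 4.193e-05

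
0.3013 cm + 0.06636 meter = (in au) 4.637e-13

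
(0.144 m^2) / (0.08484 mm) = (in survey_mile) 1.055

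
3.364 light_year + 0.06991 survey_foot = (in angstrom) 3.183e+26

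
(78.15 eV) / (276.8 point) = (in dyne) 1.282e-11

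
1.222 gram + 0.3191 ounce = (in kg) 0.01027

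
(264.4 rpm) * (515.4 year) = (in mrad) 4.5e+14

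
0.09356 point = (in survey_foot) 0.0001083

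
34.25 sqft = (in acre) 0.0007863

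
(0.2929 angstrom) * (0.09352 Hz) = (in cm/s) 2.739e-10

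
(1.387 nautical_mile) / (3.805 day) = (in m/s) 0.007814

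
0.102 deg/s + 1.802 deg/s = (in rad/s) 0.03323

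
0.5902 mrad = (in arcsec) 121.7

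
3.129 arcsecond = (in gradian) 0.0009657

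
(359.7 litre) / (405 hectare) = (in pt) 0.0002518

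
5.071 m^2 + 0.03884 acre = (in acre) 0.04009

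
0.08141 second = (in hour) 2.261e-05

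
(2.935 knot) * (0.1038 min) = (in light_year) 9.94e-16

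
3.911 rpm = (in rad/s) 0.4096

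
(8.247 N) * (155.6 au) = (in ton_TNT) 4.588e+04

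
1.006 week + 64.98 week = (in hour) 1.109e+04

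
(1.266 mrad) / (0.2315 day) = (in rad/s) 6.329e-08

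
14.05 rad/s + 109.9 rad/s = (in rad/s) 124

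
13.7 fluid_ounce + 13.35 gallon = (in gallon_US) 13.46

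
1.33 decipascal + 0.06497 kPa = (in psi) 0.009442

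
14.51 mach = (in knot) 9604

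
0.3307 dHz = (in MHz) 3.307e-08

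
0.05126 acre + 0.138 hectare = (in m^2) 1587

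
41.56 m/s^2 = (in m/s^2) 41.56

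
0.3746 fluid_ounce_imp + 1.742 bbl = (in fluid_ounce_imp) 9748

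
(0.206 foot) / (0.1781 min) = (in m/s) 0.005876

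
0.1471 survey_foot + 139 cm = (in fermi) 1.435e+15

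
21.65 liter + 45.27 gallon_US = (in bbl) 1.214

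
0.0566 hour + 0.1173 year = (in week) 6.117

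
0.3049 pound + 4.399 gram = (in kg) 0.1427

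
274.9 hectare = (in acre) 679.3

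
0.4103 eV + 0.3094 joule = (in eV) 1.931e+18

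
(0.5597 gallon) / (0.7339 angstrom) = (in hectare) 2887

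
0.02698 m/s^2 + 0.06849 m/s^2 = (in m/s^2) 0.09547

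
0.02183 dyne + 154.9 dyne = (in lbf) 0.0003483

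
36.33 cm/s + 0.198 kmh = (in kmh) 1.506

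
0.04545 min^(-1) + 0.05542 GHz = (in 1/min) 3.325e+09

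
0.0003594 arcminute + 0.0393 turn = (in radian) 0.2469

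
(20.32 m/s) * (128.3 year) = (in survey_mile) 5.109e+07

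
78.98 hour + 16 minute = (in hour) 79.25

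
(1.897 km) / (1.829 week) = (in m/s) 0.001715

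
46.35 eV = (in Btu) 7.039e-21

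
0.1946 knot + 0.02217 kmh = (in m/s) 0.1063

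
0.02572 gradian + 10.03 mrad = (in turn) 0.001661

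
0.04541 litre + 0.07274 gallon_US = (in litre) 0.3208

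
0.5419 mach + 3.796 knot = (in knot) 362.5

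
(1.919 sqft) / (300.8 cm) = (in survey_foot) 0.1945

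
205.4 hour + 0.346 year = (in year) 0.3694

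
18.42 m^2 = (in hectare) 0.001842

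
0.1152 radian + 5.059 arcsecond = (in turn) 0.01834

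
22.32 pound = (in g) 1.012e+04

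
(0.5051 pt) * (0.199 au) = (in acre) 1311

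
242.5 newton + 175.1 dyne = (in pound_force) 54.52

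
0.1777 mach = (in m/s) 60.51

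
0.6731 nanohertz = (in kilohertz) 6.731e-13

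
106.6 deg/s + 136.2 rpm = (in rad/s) 16.12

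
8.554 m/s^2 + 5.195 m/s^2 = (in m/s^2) 13.75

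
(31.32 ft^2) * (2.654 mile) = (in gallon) 3.283e+06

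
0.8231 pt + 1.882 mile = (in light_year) 3.201e-13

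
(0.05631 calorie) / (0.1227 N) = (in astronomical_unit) 1.284e-11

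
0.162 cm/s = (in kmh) 0.005832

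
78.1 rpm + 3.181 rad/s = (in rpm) 108.5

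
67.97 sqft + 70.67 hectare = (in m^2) 7.067e+05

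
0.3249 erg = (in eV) 2.028e+11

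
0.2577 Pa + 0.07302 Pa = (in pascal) 0.3307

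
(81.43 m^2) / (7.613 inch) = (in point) 1.194e+06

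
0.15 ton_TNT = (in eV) 3.917e+27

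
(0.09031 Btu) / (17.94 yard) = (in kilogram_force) 0.5923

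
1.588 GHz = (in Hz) 1.588e+09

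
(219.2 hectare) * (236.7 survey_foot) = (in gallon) 4.178e+10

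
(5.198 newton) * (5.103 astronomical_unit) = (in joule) 3.968e+12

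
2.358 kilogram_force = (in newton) 23.12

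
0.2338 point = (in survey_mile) 5.125e-08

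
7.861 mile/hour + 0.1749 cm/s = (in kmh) 12.66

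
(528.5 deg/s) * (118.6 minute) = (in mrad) 6.564e+07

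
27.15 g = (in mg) 2.715e+04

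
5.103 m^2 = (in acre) 0.001261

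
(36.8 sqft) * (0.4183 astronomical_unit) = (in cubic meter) 2.139e+11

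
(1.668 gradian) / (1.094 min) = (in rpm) 0.003812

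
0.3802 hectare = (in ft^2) 4.092e+04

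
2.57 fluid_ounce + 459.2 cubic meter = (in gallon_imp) 1.01e+05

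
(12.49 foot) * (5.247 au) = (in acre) 7.384e+08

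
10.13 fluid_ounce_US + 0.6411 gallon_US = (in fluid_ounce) 92.19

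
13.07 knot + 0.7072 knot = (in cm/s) 708.8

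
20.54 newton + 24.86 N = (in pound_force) 10.21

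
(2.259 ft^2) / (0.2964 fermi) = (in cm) 7.081e+16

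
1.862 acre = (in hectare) 0.7535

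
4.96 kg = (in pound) 10.93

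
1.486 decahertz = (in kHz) 0.01486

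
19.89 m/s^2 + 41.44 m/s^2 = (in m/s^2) 61.33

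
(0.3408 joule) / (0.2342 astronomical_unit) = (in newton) 9.727e-12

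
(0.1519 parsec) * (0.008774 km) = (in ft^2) 4.427e+17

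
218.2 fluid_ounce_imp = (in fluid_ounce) 209.6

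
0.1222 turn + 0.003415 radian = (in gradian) 49.1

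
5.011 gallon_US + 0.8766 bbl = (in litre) 158.3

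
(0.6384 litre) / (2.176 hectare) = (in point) 8.316e-05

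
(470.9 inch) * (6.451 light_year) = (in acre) 1.804e+14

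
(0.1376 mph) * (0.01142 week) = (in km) 0.4249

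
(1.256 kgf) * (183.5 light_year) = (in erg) 2.138e+26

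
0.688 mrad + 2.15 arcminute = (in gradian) 0.08361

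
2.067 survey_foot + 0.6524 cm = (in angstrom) 6.365e+09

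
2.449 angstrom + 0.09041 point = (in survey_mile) 1.982e-08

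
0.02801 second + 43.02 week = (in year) 0.825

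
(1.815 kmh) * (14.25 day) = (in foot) 2.037e+06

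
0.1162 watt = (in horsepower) 0.0001558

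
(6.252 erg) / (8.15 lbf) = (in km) 1.725e-11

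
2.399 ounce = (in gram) 68.01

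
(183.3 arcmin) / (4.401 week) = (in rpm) 1.913e-07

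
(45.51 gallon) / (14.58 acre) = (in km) 2.92e-09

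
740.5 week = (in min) 7.464e+06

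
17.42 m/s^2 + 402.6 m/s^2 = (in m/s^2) 420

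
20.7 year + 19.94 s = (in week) 1079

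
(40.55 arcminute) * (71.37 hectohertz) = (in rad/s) 84.18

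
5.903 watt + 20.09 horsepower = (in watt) 1.499e+04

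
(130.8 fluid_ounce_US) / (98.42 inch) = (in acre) 3.824e-07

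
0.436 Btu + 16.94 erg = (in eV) 2.871e+21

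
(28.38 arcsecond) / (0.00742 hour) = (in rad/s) 5.151e-06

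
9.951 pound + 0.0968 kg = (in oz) 162.6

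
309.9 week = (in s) 1.874e+08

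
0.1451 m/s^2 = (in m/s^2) 0.1451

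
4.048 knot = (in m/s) 2.082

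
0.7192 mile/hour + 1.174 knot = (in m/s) 0.9255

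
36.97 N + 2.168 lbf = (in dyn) 4.661e+06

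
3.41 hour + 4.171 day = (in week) 0.6162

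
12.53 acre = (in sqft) 5.458e+05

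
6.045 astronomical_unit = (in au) 6.045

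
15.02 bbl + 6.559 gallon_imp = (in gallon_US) 638.7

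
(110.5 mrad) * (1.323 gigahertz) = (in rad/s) 1.462e+08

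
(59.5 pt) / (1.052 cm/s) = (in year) 6.327e-08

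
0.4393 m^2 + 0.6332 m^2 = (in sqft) 11.54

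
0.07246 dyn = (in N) 7.246e-07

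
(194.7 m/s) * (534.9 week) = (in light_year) 6.658e-06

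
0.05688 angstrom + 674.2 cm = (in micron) 6.742e+06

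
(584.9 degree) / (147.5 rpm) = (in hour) 0.0001836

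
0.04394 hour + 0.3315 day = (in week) 0.04762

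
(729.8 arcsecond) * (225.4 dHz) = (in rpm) 0.7616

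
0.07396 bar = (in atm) 0.07299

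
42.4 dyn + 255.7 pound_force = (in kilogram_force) 116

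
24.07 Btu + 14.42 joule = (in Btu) 24.08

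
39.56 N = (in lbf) 8.893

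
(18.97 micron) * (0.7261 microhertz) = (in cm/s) 1.377e-09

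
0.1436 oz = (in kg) 0.004071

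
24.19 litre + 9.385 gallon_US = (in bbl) 0.3756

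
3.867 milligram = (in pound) 8.525e-06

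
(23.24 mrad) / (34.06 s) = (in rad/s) 0.0006823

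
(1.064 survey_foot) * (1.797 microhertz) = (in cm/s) 5.828e-05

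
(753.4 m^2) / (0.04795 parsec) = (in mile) 3.164e-16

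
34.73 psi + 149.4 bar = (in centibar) 1.518e+04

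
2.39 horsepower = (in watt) 1782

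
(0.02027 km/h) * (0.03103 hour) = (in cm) 62.9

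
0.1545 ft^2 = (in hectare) 1.435e-06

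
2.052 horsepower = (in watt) 1530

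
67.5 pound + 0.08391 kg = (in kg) 30.7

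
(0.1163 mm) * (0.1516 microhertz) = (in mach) 5.178e-14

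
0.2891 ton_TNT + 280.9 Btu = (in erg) 1.21e+16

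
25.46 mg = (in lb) 5.613e-05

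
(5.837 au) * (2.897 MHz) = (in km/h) 9.107e+18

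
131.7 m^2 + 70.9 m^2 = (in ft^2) 2181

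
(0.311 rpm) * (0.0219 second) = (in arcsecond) 147.1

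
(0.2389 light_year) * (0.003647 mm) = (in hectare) 8.243e+05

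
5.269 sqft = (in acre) 0.000121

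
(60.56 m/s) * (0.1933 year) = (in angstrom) 3.692e+18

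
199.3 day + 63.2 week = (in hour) 1.54e+04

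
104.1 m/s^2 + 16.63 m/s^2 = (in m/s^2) 120.7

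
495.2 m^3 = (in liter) 4.952e+05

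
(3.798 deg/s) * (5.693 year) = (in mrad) 1.19e+10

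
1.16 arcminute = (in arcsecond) 69.6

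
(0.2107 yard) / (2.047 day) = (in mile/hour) 2.437e-06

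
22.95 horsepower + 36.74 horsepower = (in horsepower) 59.69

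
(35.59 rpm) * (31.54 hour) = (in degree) 2.425e+07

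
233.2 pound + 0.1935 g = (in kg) 105.8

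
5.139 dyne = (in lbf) 1.155e-05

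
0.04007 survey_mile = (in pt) 1.828e+05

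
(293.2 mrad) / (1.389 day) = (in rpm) 2.333e-05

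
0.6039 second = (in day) 6.99e-06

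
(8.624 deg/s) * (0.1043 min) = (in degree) 53.97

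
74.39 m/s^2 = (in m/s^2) 74.39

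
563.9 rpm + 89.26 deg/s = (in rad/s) 60.61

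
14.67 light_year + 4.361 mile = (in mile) 8.624e+13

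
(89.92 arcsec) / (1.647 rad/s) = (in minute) 4.412e-06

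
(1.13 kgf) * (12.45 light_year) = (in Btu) 1.237e+15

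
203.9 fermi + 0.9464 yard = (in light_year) 9.147e-17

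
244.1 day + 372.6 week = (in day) 2852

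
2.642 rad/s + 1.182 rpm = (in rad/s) 2.766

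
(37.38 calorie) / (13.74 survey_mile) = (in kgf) 0.0007212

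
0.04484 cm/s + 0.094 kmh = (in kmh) 0.09561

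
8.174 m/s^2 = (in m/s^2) 8.174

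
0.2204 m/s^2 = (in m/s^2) 0.2204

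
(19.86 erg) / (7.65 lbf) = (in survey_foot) 1.915e-07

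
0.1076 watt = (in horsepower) 0.0001443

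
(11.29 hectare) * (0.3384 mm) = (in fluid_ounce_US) 1.292e+06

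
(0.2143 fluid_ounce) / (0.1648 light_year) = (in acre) 1.004e-24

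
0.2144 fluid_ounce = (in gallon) 0.001675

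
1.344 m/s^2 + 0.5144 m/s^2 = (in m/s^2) 1.858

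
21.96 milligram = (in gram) 0.02196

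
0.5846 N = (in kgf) 0.05961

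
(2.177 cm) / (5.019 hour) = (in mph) 2.695e-06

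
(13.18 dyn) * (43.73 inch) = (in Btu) 1.388e-07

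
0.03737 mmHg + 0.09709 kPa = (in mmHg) 0.7656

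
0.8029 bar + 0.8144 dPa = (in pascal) 8.029e+04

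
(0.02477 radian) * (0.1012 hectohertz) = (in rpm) 2.394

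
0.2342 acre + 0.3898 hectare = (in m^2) 4846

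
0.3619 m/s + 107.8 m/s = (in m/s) 108.2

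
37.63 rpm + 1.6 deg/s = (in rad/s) 3.969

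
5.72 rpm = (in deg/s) 34.32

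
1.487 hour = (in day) 0.06196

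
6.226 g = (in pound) 0.01373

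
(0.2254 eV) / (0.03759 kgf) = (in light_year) 1.035e-35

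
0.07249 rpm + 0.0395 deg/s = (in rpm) 0.07907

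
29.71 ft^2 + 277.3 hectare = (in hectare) 277.3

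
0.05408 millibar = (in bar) 5.408e-05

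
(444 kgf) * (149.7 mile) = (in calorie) 2.507e+08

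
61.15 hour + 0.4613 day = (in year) 0.008244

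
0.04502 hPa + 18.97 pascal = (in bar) 0.0002347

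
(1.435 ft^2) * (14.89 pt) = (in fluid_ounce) 23.68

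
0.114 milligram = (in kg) 1.14e-07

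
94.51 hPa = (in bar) 0.09451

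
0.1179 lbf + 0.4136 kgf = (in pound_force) 1.03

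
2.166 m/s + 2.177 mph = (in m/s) 3.139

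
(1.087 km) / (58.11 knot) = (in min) 0.606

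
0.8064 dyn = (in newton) 8.064e-06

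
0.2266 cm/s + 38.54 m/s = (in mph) 86.22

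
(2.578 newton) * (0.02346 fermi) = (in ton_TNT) 1.446e-26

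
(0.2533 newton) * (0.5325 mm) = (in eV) 8.419e+14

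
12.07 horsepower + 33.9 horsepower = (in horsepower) 45.97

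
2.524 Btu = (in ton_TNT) 6.365e-07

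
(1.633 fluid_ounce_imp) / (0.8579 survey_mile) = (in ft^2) 3.617e-07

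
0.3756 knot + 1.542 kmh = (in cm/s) 62.16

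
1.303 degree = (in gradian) 1.448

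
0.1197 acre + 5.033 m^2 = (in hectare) 0.04894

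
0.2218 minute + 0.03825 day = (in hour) 0.9217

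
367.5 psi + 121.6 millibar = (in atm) 25.13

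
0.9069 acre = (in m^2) 3670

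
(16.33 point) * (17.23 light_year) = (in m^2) 9.391e+14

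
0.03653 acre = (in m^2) 147.8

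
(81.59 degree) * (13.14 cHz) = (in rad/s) 0.1871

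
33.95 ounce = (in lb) 2.122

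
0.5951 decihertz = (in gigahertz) 5.951e-11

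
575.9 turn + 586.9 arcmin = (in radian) 3619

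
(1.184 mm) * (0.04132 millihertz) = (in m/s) 4.892e-08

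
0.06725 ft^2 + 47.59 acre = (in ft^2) 2.073e+06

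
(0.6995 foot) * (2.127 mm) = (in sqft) 0.004881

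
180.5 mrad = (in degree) 10.34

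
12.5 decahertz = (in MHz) 0.000125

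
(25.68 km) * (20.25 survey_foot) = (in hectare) 15.85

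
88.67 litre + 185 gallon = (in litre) 789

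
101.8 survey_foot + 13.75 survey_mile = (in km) 22.16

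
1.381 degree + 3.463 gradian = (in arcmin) 269.9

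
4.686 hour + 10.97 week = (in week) 11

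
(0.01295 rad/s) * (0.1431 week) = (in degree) 6.422e+04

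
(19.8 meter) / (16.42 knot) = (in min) 0.03907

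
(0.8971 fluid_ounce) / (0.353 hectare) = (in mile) 4.67e-12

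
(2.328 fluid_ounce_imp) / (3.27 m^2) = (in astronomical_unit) 1.352e-16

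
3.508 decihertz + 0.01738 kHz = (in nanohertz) 1.773e+10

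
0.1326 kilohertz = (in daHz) 13.26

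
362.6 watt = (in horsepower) 0.4863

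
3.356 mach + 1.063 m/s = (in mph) 2559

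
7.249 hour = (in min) 434.9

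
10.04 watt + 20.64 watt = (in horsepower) 0.04114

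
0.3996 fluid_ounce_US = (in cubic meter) 1.182e-05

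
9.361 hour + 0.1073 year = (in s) 3.418e+06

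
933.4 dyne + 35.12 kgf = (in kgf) 35.12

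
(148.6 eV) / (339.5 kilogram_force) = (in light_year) 7.559e-37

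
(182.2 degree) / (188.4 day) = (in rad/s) 1.954e-07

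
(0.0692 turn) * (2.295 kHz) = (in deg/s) 5.717e+04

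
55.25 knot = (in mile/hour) 63.58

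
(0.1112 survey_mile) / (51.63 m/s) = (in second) 3.466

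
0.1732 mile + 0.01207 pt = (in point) 7.901e+05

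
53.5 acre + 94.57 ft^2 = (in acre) 53.5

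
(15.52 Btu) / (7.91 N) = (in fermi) 2.07e+18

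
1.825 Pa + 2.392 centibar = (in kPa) 2.394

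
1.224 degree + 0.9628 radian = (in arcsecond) 2.03e+05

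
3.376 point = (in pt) 3.376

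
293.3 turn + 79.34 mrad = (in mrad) 1.843e+06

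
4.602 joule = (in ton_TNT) 1.1e-09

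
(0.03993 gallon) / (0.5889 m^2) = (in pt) 0.7276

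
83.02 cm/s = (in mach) 0.002438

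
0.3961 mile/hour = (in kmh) 0.6375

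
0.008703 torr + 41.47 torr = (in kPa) 5.53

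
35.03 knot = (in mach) 0.05293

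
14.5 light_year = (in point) 3.889e+20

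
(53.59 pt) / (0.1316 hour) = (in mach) 1.172e-07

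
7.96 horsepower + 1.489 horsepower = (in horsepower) 9.449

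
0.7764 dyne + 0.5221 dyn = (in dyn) 1.298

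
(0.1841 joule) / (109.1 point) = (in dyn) 4.783e+05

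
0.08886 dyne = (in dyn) 0.08886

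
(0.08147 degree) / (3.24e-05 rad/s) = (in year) 1.392e-06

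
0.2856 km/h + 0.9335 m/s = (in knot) 1.969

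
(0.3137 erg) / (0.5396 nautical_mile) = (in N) 3.139e-11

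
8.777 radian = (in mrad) 8777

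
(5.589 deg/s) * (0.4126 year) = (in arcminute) 4.363e+09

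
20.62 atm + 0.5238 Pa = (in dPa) 2.089e+07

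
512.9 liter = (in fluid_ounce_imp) 1.805e+04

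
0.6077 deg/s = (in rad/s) 0.01061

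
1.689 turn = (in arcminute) 3.648e+04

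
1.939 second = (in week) 3.206e-06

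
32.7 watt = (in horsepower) 0.04385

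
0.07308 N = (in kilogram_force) 0.007452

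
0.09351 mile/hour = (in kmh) 0.1505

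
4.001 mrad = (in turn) 0.0006368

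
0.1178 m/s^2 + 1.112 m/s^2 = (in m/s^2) 1.23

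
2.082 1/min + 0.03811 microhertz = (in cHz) 3.47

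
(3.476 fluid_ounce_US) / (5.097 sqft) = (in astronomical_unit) 1.451e-15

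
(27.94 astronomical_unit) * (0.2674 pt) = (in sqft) 4.244e+09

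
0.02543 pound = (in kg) 0.01153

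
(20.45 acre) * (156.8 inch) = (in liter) 3.296e+08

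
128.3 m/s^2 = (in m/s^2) 128.3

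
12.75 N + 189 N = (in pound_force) 45.36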